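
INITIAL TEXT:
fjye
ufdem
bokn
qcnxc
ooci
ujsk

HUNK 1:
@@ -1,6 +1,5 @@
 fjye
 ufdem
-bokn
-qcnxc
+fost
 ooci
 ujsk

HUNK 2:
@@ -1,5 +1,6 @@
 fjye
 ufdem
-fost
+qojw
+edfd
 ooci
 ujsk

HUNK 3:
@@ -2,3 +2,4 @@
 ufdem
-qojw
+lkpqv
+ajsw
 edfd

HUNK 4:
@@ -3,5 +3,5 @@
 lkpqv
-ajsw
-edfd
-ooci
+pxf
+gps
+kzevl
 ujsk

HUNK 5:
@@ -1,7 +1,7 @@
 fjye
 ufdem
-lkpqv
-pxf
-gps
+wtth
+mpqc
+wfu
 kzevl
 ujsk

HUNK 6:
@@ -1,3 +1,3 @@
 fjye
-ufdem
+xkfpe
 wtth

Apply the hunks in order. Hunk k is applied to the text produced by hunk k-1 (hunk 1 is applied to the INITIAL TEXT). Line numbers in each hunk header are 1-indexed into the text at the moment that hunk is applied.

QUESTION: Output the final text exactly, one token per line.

Answer: fjye
xkfpe
wtth
mpqc
wfu
kzevl
ujsk

Derivation:
Hunk 1: at line 1 remove [bokn,qcnxc] add [fost] -> 5 lines: fjye ufdem fost ooci ujsk
Hunk 2: at line 1 remove [fost] add [qojw,edfd] -> 6 lines: fjye ufdem qojw edfd ooci ujsk
Hunk 3: at line 2 remove [qojw] add [lkpqv,ajsw] -> 7 lines: fjye ufdem lkpqv ajsw edfd ooci ujsk
Hunk 4: at line 3 remove [ajsw,edfd,ooci] add [pxf,gps,kzevl] -> 7 lines: fjye ufdem lkpqv pxf gps kzevl ujsk
Hunk 5: at line 1 remove [lkpqv,pxf,gps] add [wtth,mpqc,wfu] -> 7 lines: fjye ufdem wtth mpqc wfu kzevl ujsk
Hunk 6: at line 1 remove [ufdem] add [xkfpe] -> 7 lines: fjye xkfpe wtth mpqc wfu kzevl ujsk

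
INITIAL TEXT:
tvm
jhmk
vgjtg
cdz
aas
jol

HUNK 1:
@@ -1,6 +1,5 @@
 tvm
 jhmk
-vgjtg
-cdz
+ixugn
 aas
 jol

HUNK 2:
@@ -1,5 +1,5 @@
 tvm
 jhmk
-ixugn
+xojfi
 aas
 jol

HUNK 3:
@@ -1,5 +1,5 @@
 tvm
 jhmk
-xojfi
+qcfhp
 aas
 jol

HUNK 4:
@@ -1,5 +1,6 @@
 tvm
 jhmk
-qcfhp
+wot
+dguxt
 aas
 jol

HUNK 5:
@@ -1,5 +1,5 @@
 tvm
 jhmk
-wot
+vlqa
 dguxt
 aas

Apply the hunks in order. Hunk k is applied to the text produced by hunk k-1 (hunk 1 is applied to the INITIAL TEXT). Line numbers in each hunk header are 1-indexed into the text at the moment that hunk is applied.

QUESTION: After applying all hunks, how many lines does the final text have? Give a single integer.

Answer: 6

Derivation:
Hunk 1: at line 1 remove [vgjtg,cdz] add [ixugn] -> 5 lines: tvm jhmk ixugn aas jol
Hunk 2: at line 1 remove [ixugn] add [xojfi] -> 5 lines: tvm jhmk xojfi aas jol
Hunk 3: at line 1 remove [xojfi] add [qcfhp] -> 5 lines: tvm jhmk qcfhp aas jol
Hunk 4: at line 1 remove [qcfhp] add [wot,dguxt] -> 6 lines: tvm jhmk wot dguxt aas jol
Hunk 5: at line 1 remove [wot] add [vlqa] -> 6 lines: tvm jhmk vlqa dguxt aas jol
Final line count: 6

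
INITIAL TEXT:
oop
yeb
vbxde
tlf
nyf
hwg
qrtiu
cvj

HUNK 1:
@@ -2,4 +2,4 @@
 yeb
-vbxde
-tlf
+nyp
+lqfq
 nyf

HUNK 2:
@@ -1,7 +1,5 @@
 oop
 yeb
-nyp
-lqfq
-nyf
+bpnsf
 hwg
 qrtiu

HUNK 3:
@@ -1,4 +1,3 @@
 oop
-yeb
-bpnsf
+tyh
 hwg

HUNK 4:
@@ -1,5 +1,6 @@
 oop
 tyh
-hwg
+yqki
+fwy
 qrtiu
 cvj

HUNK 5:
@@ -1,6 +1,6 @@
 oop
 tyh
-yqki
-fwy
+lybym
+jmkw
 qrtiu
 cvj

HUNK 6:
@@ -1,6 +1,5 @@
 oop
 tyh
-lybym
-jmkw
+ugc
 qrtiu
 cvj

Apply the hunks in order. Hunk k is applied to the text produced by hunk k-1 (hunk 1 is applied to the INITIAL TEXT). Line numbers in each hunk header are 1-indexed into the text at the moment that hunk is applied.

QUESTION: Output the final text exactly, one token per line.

Hunk 1: at line 2 remove [vbxde,tlf] add [nyp,lqfq] -> 8 lines: oop yeb nyp lqfq nyf hwg qrtiu cvj
Hunk 2: at line 1 remove [nyp,lqfq,nyf] add [bpnsf] -> 6 lines: oop yeb bpnsf hwg qrtiu cvj
Hunk 3: at line 1 remove [yeb,bpnsf] add [tyh] -> 5 lines: oop tyh hwg qrtiu cvj
Hunk 4: at line 1 remove [hwg] add [yqki,fwy] -> 6 lines: oop tyh yqki fwy qrtiu cvj
Hunk 5: at line 1 remove [yqki,fwy] add [lybym,jmkw] -> 6 lines: oop tyh lybym jmkw qrtiu cvj
Hunk 6: at line 1 remove [lybym,jmkw] add [ugc] -> 5 lines: oop tyh ugc qrtiu cvj

Answer: oop
tyh
ugc
qrtiu
cvj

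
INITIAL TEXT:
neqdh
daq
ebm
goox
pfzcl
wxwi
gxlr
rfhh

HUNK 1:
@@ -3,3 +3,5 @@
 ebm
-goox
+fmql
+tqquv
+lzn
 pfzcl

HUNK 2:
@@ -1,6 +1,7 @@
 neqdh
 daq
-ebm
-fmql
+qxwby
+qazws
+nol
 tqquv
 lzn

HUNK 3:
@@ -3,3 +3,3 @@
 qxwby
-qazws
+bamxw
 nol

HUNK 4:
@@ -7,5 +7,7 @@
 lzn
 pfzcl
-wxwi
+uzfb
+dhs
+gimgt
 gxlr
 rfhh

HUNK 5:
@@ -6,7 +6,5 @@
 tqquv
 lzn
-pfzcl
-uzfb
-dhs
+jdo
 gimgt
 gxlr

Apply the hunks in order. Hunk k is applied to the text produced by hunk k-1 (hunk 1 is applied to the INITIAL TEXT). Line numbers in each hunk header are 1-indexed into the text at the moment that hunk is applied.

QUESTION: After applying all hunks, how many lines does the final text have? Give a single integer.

Answer: 11

Derivation:
Hunk 1: at line 3 remove [goox] add [fmql,tqquv,lzn] -> 10 lines: neqdh daq ebm fmql tqquv lzn pfzcl wxwi gxlr rfhh
Hunk 2: at line 1 remove [ebm,fmql] add [qxwby,qazws,nol] -> 11 lines: neqdh daq qxwby qazws nol tqquv lzn pfzcl wxwi gxlr rfhh
Hunk 3: at line 3 remove [qazws] add [bamxw] -> 11 lines: neqdh daq qxwby bamxw nol tqquv lzn pfzcl wxwi gxlr rfhh
Hunk 4: at line 7 remove [wxwi] add [uzfb,dhs,gimgt] -> 13 lines: neqdh daq qxwby bamxw nol tqquv lzn pfzcl uzfb dhs gimgt gxlr rfhh
Hunk 5: at line 6 remove [pfzcl,uzfb,dhs] add [jdo] -> 11 lines: neqdh daq qxwby bamxw nol tqquv lzn jdo gimgt gxlr rfhh
Final line count: 11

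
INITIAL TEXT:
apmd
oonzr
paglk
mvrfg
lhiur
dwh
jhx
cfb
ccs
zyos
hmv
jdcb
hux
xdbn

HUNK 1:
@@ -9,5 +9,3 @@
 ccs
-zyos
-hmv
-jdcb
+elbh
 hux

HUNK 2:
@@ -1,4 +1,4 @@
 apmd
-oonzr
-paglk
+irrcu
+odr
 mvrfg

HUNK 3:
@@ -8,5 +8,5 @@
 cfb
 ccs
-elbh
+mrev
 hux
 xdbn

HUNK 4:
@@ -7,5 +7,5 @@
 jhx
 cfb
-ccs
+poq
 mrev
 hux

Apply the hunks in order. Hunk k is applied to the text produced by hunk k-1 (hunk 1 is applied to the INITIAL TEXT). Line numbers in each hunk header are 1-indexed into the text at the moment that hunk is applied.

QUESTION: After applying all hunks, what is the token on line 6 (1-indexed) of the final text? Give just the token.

Answer: dwh

Derivation:
Hunk 1: at line 9 remove [zyos,hmv,jdcb] add [elbh] -> 12 lines: apmd oonzr paglk mvrfg lhiur dwh jhx cfb ccs elbh hux xdbn
Hunk 2: at line 1 remove [oonzr,paglk] add [irrcu,odr] -> 12 lines: apmd irrcu odr mvrfg lhiur dwh jhx cfb ccs elbh hux xdbn
Hunk 3: at line 8 remove [elbh] add [mrev] -> 12 lines: apmd irrcu odr mvrfg lhiur dwh jhx cfb ccs mrev hux xdbn
Hunk 4: at line 7 remove [ccs] add [poq] -> 12 lines: apmd irrcu odr mvrfg lhiur dwh jhx cfb poq mrev hux xdbn
Final line 6: dwh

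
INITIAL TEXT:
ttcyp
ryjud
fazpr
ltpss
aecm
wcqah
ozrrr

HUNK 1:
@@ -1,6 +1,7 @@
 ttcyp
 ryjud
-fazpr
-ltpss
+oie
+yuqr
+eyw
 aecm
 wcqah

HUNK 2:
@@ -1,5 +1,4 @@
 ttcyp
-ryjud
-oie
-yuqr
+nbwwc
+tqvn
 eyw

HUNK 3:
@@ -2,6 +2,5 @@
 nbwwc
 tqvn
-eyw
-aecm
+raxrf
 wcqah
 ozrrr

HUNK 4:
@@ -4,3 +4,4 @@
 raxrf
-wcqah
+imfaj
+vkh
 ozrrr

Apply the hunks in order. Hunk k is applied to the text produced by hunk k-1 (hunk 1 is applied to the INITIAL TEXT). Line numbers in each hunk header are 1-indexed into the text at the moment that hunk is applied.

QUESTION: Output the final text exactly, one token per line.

Hunk 1: at line 1 remove [fazpr,ltpss] add [oie,yuqr,eyw] -> 8 lines: ttcyp ryjud oie yuqr eyw aecm wcqah ozrrr
Hunk 2: at line 1 remove [ryjud,oie,yuqr] add [nbwwc,tqvn] -> 7 lines: ttcyp nbwwc tqvn eyw aecm wcqah ozrrr
Hunk 3: at line 2 remove [eyw,aecm] add [raxrf] -> 6 lines: ttcyp nbwwc tqvn raxrf wcqah ozrrr
Hunk 4: at line 4 remove [wcqah] add [imfaj,vkh] -> 7 lines: ttcyp nbwwc tqvn raxrf imfaj vkh ozrrr

Answer: ttcyp
nbwwc
tqvn
raxrf
imfaj
vkh
ozrrr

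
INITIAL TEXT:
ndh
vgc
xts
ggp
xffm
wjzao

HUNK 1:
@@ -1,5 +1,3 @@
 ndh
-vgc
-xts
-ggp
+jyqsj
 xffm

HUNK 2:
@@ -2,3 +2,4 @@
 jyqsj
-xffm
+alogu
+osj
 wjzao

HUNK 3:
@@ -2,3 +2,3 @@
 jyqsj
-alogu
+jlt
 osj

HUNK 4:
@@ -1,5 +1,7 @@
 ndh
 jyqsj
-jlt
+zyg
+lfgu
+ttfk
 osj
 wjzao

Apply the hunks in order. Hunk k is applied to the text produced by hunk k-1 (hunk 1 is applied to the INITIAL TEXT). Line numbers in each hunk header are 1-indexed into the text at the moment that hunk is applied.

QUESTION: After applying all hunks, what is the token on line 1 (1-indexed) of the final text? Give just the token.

Hunk 1: at line 1 remove [vgc,xts,ggp] add [jyqsj] -> 4 lines: ndh jyqsj xffm wjzao
Hunk 2: at line 2 remove [xffm] add [alogu,osj] -> 5 lines: ndh jyqsj alogu osj wjzao
Hunk 3: at line 2 remove [alogu] add [jlt] -> 5 lines: ndh jyqsj jlt osj wjzao
Hunk 4: at line 1 remove [jlt] add [zyg,lfgu,ttfk] -> 7 lines: ndh jyqsj zyg lfgu ttfk osj wjzao
Final line 1: ndh

Answer: ndh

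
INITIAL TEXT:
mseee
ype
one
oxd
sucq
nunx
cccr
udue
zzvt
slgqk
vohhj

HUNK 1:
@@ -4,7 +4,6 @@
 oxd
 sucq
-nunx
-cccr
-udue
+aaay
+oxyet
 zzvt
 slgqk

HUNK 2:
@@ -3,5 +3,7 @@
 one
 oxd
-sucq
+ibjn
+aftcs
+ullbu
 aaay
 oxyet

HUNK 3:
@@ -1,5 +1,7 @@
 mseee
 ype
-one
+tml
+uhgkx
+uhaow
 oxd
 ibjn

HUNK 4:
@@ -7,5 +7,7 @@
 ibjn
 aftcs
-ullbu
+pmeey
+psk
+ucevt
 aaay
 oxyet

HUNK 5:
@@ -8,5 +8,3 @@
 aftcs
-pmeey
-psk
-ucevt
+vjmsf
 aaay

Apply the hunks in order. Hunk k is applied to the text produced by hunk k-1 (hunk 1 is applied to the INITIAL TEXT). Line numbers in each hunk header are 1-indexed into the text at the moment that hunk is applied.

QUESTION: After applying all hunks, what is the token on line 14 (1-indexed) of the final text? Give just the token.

Answer: vohhj

Derivation:
Hunk 1: at line 4 remove [nunx,cccr,udue] add [aaay,oxyet] -> 10 lines: mseee ype one oxd sucq aaay oxyet zzvt slgqk vohhj
Hunk 2: at line 3 remove [sucq] add [ibjn,aftcs,ullbu] -> 12 lines: mseee ype one oxd ibjn aftcs ullbu aaay oxyet zzvt slgqk vohhj
Hunk 3: at line 1 remove [one] add [tml,uhgkx,uhaow] -> 14 lines: mseee ype tml uhgkx uhaow oxd ibjn aftcs ullbu aaay oxyet zzvt slgqk vohhj
Hunk 4: at line 7 remove [ullbu] add [pmeey,psk,ucevt] -> 16 lines: mseee ype tml uhgkx uhaow oxd ibjn aftcs pmeey psk ucevt aaay oxyet zzvt slgqk vohhj
Hunk 5: at line 8 remove [pmeey,psk,ucevt] add [vjmsf] -> 14 lines: mseee ype tml uhgkx uhaow oxd ibjn aftcs vjmsf aaay oxyet zzvt slgqk vohhj
Final line 14: vohhj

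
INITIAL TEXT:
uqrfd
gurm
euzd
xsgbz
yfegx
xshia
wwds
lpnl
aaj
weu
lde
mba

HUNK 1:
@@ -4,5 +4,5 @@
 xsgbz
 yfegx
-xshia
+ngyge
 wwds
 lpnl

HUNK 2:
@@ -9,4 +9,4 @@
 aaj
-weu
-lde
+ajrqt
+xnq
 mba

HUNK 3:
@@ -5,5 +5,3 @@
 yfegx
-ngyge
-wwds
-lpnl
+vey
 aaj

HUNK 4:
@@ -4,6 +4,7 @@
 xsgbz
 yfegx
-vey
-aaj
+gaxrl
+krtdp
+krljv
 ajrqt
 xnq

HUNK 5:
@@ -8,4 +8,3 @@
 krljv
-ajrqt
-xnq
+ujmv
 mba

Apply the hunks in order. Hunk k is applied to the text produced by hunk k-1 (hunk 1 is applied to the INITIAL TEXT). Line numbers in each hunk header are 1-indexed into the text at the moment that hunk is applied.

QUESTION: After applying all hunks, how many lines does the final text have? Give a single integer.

Answer: 10

Derivation:
Hunk 1: at line 4 remove [xshia] add [ngyge] -> 12 lines: uqrfd gurm euzd xsgbz yfegx ngyge wwds lpnl aaj weu lde mba
Hunk 2: at line 9 remove [weu,lde] add [ajrqt,xnq] -> 12 lines: uqrfd gurm euzd xsgbz yfegx ngyge wwds lpnl aaj ajrqt xnq mba
Hunk 3: at line 5 remove [ngyge,wwds,lpnl] add [vey] -> 10 lines: uqrfd gurm euzd xsgbz yfegx vey aaj ajrqt xnq mba
Hunk 4: at line 4 remove [vey,aaj] add [gaxrl,krtdp,krljv] -> 11 lines: uqrfd gurm euzd xsgbz yfegx gaxrl krtdp krljv ajrqt xnq mba
Hunk 5: at line 8 remove [ajrqt,xnq] add [ujmv] -> 10 lines: uqrfd gurm euzd xsgbz yfegx gaxrl krtdp krljv ujmv mba
Final line count: 10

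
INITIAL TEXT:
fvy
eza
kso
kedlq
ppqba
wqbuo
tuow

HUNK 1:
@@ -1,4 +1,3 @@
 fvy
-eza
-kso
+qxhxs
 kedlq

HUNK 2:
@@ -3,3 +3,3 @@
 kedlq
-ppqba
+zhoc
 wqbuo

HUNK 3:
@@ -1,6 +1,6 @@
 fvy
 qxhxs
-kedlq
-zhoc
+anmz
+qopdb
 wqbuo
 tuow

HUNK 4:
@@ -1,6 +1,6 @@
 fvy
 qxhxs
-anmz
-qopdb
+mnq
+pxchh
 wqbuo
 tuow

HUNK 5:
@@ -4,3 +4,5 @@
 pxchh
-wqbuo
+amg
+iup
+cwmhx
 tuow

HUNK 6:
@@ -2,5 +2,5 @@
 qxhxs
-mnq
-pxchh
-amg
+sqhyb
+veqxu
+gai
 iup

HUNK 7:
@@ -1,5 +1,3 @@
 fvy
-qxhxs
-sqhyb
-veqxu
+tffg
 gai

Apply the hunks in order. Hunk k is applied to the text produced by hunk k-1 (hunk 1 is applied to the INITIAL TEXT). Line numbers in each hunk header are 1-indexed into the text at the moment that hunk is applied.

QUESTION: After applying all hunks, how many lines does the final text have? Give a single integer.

Answer: 6

Derivation:
Hunk 1: at line 1 remove [eza,kso] add [qxhxs] -> 6 lines: fvy qxhxs kedlq ppqba wqbuo tuow
Hunk 2: at line 3 remove [ppqba] add [zhoc] -> 6 lines: fvy qxhxs kedlq zhoc wqbuo tuow
Hunk 3: at line 1 remove [kedlq,zhoc] add [anmz,qopdb] -> 6 lines: fvy qxhxs anmz qopdb wqbuo tuow
Hunk 4: at line 1 remove [anmz,qopdb] add [mnq,pxchh] -> 6 lines: fvy qxhxs mnq pxchh wqbuo tuow
Hunk 5: at line 4 remove [wqbuo] add [amg,iup,cwmhx] -> 8 lines: fvy qxhxs mnq pxchh amg iup cwmhx tuow
Hunk 6: at line 2 remove [mnq,pxchh,amg] add [sqhyb,veqxu,gai] -> 8 lines: fvy qxhxs sqhyb veqxu gai iup cwmhx tuow
Hunk 7: at line 1 remove [qxhxs,sqhyb,veqxu] add [tffg] -> 6 lines: fvy tffg gai iup cwmhx tuow
Final line count: 6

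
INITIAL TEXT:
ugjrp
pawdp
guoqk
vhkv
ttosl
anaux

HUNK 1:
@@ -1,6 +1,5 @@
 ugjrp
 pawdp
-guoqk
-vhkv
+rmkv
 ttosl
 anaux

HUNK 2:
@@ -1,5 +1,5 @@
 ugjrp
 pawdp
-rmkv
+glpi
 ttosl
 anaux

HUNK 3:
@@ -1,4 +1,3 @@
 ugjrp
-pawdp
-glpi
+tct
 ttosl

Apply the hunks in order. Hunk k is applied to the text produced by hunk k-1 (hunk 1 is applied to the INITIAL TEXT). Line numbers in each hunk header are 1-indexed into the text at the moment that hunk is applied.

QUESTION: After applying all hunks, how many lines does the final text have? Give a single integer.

Hunk 1: at line 1 remove [guoqk,vhkv] add [rmkv] -> 5 lines: ugjrp pawdp rmkv ttosl anaux
Hunk 2: at line 1 remove [rmkv] add [glpi] -> 5 lines: ugjrp pawdp glpi ttosl anaux
Hunk 3: at line 1 remove [pawdp,glpi] add [tct] -> 4 lines: ugjrp tct ttosl anaux
Final line count: 4

Answer: 4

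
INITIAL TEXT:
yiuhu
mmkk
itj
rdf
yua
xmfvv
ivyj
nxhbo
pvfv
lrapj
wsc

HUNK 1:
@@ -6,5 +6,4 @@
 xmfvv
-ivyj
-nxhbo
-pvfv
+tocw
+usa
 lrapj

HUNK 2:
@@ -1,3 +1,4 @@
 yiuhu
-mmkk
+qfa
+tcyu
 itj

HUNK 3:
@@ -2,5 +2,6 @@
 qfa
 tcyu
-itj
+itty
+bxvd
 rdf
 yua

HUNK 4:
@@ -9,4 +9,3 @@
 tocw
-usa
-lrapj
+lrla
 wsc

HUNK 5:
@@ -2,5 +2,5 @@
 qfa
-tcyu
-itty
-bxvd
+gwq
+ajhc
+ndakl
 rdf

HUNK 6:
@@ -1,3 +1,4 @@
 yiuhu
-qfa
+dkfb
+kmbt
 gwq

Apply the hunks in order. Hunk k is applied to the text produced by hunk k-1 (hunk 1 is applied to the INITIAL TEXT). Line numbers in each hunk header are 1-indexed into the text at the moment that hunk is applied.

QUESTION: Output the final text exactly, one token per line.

Answer: yiuhu
dkfb
kmbt
gwq
ajhc
ndakl
rdf
yua
xmfvv
tocw
lrla
wsc

Derivation:
Hunk 1: at line 6 remove [ivyj,nxhbo,pvfv] add [tocw,usa] -> 10 lines: yiuhu mmkk itj rdf yua xmfvv tocw usa lrapj wsc
Hunk 2: at line 1 remove [mmkk] add [qfa,tcyu] -> 11 lines: yiuhu qfa tcyu itj rdf yua xmfvv tocw usa lrapj wsc
Hunk 3: at line 2 remove [itj] add [itty,bxvd] -> 12 lines: yiuhu qfa tcyu itty bxvd rdf yua xmfvv tocw usa lrapj wsc
Hunk 4: at line 9 remove [usa,lrapj] add [lrla] -> 11 lines: yiuhu qfa tcyu itty bxvd rdf yua xmfvv tocw lrla wsc
Hunk 5: at line 2 remove [tcyu,itty,bxvd] add [gwq,ajhc,ndakl] -> 11 lines: yiuhu qfa gwq ajhc ndakl rdf yua xmfvv tocw lrla wsc
Hunk 6: at line 1 remove [qfa] add [dkfb,kmbt] -> 12 lines: yiuhu dkfb kmbt gwq ajhc ndakl rdf yua xmfvv tocw lrla wsc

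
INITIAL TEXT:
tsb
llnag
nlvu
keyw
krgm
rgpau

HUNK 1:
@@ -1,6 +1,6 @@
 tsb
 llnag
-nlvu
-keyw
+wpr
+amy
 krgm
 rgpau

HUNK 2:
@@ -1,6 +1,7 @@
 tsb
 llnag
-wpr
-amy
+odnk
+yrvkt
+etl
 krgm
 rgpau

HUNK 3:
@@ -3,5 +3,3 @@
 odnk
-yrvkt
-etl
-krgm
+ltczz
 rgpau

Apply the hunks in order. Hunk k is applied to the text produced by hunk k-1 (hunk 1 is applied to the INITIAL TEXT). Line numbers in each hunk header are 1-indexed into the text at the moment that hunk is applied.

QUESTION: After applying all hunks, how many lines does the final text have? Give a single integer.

Answer: 5

Derivation:
Hunk 1: at line 1 remove [nlvu,keyw] add [wpr,amy] -> 6 lines: tsb llnag wpr amy krgm rgpau
Hunk 2: at line 1 remove [wpr,amy] add [odnk,yrvkt,etl] -> 7 lines: tsb llnag odnk yrvkt etl krgm rgpau
Hunk 3: at line 3 remove [yrvkt,etl,krgm] add [ltczz] -> 5 lines: tsb llnag odnk ltczz rgpau
Final line count: 5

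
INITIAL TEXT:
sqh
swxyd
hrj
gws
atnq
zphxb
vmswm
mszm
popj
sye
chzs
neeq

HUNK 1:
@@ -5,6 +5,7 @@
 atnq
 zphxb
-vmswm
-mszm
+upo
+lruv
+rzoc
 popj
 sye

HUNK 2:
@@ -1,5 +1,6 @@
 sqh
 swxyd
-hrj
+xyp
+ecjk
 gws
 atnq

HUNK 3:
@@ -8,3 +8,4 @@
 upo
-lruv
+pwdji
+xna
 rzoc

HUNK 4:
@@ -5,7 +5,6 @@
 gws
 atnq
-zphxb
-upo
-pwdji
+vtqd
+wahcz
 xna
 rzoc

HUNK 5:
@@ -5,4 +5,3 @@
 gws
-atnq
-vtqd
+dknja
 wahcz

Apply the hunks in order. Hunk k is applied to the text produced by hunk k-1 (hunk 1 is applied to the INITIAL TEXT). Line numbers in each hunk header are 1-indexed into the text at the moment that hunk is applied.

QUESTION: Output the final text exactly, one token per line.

Hunk 1: at line 5 remove [vmswm,mszm] add [upo,lruv,rzoc] -> 13 lines: sqh swxyd hrj gws atnq zphxb upo lruv rzoc popj sye chzs neeq
Hunk 2: at line 1 remove [hrj] add [xyp,ecjk] -> 14 lines: sqh swxyd xyp ecjk gws atnq zphxb upo lruv rzoc popj sye chzs neeq
Hunk 3: at line 8 remove [lruv] add [pwdji,xna] -> 15 lines: sqh swxyd xyp ecjk gws atnq zphxb upo pwdji xna rzoc popj sye chzs neeq
Hunk 4: at line 5 remove [zphxb,upo,pwdji] add [vtqd,wahcz] -> 14 lines: sqh swxyd xyp ecjk gws atnq vtqd wahcz xna rzoc popj sye chzs neeq
Hunk 5: at line 5 remove [atnq,vtqd] add [dknja] -> 13 lines: sqh swxyd xyp ecjk gws dknja wahcz xna rzoc popj sye chzs neeq

Answer: sqh
swxyd
xyp
ecjk
gws
dknja
wahcz
xna
rzoc
popj
sye
chzs
neeq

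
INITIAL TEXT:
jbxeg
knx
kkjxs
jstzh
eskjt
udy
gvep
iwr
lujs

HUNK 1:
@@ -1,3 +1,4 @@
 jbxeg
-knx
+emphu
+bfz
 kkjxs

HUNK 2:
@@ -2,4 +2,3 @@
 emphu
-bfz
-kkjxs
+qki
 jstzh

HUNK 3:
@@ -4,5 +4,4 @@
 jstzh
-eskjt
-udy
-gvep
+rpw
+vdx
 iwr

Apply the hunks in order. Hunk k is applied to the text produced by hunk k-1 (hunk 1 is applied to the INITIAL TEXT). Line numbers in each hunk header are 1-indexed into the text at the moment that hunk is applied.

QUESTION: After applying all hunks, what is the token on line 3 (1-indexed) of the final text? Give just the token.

Answer: qki

Derivation:
Hunk 1: at line 1 remove [knx] add [emphu,bfz] -> 10 lines: jbxeg emphu bfz kkjxs jstzh eskjt udy gvep iwr lujs
Hunk 2: at line 2 remove [bfz,kkjxs] add [qki] -> 9 lines: jbxeg emphu qki jstzh eskjt udy gvep iwr lujs
Hunk 3: at line 4 remove [eskjt,udy,gvep] add [rpw,vdx] -> 8 lines: jbxeg emphu qki jstzh rpw vdx iwr lujs
Final line 3: qki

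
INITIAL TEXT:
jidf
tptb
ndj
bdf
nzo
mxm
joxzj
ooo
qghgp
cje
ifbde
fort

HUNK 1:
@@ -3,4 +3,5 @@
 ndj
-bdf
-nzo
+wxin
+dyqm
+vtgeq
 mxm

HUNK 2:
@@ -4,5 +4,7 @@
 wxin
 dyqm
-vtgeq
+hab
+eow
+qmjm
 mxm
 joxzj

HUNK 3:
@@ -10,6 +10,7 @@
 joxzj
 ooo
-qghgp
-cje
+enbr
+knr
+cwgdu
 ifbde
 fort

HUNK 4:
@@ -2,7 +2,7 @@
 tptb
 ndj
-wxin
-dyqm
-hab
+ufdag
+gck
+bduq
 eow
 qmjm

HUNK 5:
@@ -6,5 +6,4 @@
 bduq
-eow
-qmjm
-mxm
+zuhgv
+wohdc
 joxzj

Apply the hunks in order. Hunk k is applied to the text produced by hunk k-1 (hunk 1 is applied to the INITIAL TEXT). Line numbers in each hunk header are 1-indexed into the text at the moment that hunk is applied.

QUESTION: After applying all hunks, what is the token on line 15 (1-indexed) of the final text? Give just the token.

Hunk 1: at line 3 remove [bdf,nzo] add [wxin,dyqm,vtgeq] -> 13 lines: jidf tptb ndj wxin dyqm vtgeq mxm joxzj ooo qghgp cje ifbde fort
Hunk 2: at line 4 remove [vtgeq] add [hab,eow,qmjm] -> 15 lines: jidf tptb ndj wxin dyqm hab eow qmjm mxm joxzj ooo qghgp cje ifbde fort
Hunk 3: at line 10 remove [qghgp,cje] add [enbr,knr,cwgdu] -> 16 lines: jidf tptb ndj wxin dyqm hab eow qmjm mxm joxzj ooo enbr knr cwgdu ifbde fort
Hunk 4: at line 2 remove [wxin,dyqm,hab] add [ufdag,gck,bduq] -> 16 lines: jidf tptb ndj ufdag gck bduq eow qmjm mxm joxzj ooo enbr knr cwgdu ifbde fort
Hunk 5: at line 6 remove [eow,qmjm,mxm] add [zuhgv,wohdc] -> 15 lines: jidf tptb ndj ufdag gck bduq zuhgv wohdc joxzj ooo enbr knr cwgdu ifbde fort
Final line 15: fort

Answer: fort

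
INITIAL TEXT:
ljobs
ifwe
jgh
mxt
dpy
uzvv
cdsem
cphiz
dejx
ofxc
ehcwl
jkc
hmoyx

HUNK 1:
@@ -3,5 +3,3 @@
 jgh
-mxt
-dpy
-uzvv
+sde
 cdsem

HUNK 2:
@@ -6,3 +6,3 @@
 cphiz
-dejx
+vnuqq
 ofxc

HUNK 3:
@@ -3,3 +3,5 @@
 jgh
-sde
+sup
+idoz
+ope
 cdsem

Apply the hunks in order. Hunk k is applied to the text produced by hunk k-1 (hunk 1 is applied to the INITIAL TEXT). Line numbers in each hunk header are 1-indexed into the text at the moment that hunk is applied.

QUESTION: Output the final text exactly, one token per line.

Answer: ljobs
ifwe
jgh
sup
idoz
ope
cdsem
cphiz
vnuqq
ofxc
ehcwl
jkc
hmoyx

Derivation:
Hunk 1: at line 3 remove [mxt,dpy,uzvv] add [sde] -> 11 lines: ljobs ifwe jgh sde cdsem cphiz dejx ofxc ehcwl jkc hmoyx
Hunk 2: at line 6 remove [dejx] add [vnuqq] -> 11 lines: ljobs ifwe jgh sde cdsem cphiz vnuqq ofxc ehcwl jkc hmoyx
Hunk 3: at line 3 remove [sde] add [sup,idoz,ope] -> 13 lines: ljobs ifwe jgh sup idoz ope cdsem cphiz vnuqq ofxc ehcwl jkc hmoyx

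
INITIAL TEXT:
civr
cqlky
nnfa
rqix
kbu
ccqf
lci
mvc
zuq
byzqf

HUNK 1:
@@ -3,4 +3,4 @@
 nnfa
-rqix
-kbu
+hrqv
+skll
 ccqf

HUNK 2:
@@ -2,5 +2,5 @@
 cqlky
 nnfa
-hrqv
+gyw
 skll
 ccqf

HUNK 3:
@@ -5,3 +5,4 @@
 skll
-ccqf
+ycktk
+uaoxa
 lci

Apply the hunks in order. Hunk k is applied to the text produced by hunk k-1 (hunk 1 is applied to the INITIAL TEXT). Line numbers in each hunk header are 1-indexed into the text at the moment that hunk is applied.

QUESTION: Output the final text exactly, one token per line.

Answer: civr
cqlky
nnfa
gyw
skll
ycktk
uaoxa
lci
mvc
zuq
byzqf

Derivation:
Hunk 1: at line 3 remove [rqix,kbu] add [hrqv,skll] -> 10 lines: civr cqlky nnfa hrqv skll ccqf lci mvc zuq byzqf
Hunk 2: at line 2 remove [hrqv] add [gyw] -> 10 lines: civr cqlky nnfa gyw skll ccqf lci mvc zuq byzqf
Hunk 3: at line 5 remove [ccqf] add [ycktk,uaoxa] -> 11 lines: civr cqlky nnfa gyw skll ycktk uaoxa lci mvc zuq byzqf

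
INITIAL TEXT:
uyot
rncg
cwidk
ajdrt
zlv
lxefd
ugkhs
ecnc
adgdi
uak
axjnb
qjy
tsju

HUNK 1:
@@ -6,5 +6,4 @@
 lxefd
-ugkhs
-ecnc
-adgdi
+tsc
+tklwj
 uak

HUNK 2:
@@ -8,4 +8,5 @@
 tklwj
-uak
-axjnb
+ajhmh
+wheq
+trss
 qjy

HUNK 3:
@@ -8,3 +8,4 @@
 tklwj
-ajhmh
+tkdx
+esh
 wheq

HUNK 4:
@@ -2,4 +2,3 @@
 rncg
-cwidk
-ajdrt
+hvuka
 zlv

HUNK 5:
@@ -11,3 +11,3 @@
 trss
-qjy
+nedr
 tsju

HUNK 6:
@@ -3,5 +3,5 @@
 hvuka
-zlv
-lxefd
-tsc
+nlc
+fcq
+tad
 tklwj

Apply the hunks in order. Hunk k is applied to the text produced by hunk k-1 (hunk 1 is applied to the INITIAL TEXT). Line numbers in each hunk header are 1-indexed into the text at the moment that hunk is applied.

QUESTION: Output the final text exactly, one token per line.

Hunk 1: at line 6 remove [ugkhs,ecnc,adgdi] add [tsc,tklwj] -> 12 lines: uyot rncg cwidk ajdrt zlv lxefd tsc tklwj uak axjnb qjy tsju
Hunk 2: at line 8 remove [uak,axjnb] add [ajhmh,wheq,trss] -> 13 lines: uyot rncg cwidk ajdrt zlv lxefd tsc tklwj ajhmh wheq trss qjy tsju
Hunk 3: at line 8 remove [ajhmh] add [tkdx,esh] -> 14 lines: uyot rncg cwidk ajdrt zlv lxefd tsc tklwj tkdx esh wheq trss qjy tsju
Hunk 4: at line 2 remove [cwidk,ajdrt] add [hvuka] -> 13 lines: uyot rncg hvuka zlv lxefd tsc tklwj tkdx esh wheq trss qjy tsju
Hunk 5: at line 11 remove [qjy] add [nedr] -> 13 lines: uyot rncg hvuka zlv lxefd tsc tklwj tkdx esh wheq trss nedr tsju
Hunk 6: at line 3 remove [zlv,lxefd,tsc] add [nlc,fcq,tad] -> 13 lines: uyot rncg hvuka nlc fcq tad tklwj tkdx esh wheq trss nedr tsju

Answer: uyot
rncg
hvuka
nlc
fcq
tad
tklwj
tkdx
esh
wheq
trss
nedr
tsju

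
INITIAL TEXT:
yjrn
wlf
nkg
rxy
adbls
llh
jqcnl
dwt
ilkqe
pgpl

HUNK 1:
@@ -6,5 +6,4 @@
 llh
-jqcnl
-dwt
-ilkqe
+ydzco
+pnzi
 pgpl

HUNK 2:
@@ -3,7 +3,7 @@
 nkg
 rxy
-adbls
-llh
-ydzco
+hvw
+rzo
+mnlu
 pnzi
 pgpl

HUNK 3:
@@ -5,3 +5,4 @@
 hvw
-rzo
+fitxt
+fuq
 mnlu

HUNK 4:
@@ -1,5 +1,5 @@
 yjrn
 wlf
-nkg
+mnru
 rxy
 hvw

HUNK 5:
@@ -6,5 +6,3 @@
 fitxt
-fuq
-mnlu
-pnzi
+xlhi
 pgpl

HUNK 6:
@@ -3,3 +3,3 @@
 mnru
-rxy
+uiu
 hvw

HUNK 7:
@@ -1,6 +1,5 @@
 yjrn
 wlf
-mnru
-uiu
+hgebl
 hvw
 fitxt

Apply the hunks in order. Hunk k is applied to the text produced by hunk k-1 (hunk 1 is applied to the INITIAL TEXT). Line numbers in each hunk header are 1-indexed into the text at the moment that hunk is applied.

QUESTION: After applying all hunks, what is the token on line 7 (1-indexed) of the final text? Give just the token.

Hunk 1: at line 6 remove [jqcnl,dwt,ilkqe] add [ydzco,pnzi] -> 9 lines: yjrn wlf nkg rxy adbls llh ydzco pnzi pgpl
Hunk 2: at line 3 remove [adbls,llh,ydzco] add [hvw,rzo,mnlu] -> 9 lines: yjrn wlf nkg rxy hvw rzo mnlu pnzi pgpl
Hunk 3: at line 5 remove [rzo] add [fitxt,fuq] -> 10 lines: yjrn wlf nkg rxy hvw fitxt fuq mnlu pnzi pgpl
Hunk 4: at line 1 remove [nkg] add [mnru] -> 10 lines: yjrn wlf mnru rxy hvw fitxt fuq mnlu pnzi pgpl
Hunk 5: at line 6 remove [fuq,mnlu,pnzi] add [xlhi] -> 8 lines: yjrn wlf mnru rxy hvw fitxt xlhi pgpl
Hunk 6: at line 3 remove [rxy] add [uiu] -> 8 lines: yjrn wlf mnru uiu hvw fitxt xlhi pgpl
Hunk 7: at line 1 remove [mnru,uiu] add [hgebl] -> 7 lines: yjrn wlf hgebl hvw fitxt xlhi pgpl
Final line 7: pgpl

Answer: pgpl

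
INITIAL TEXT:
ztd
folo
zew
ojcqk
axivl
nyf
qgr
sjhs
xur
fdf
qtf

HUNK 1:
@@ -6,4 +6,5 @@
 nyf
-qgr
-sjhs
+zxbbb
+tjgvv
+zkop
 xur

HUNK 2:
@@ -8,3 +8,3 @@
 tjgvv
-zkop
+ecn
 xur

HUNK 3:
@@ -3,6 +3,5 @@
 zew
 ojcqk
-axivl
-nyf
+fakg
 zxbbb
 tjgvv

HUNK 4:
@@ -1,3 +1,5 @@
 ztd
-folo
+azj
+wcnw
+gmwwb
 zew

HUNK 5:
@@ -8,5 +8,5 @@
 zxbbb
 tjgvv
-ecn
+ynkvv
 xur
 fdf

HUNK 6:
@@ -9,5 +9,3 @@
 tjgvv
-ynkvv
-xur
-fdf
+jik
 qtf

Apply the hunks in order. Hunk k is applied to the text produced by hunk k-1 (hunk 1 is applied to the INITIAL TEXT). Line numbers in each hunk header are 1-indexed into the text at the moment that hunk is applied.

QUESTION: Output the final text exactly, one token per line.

Hunk 1: at line 6 remove [qgr,sjhs] add [zxbbb,tjgvv,zkop] -> 12 lines: ztd folo zew ojcqk axivl nyf zxbbb tjgvv zkop xur fdf qtf
Hunk 2: at line 8 remove [zkop] add [ecn] -> 12 lines: ztd folo zew ojcqk axivl nyf zxbbb tjgvv ecn xur fdf qtf
Hunk 3: at line 3 remove [axivl,nyf] add [fakg] -> 11 lines: ztd folo zew ojcqk fakg zxbbb tjgvv ecn xur fdf qtf
Hunk 4: at line 1 remove [folo] add [azj,wcnw,gmwwb] -> 13 lines: ztd azj wcnw gmwwb zew ojcqk fakg zxbbb tjgvv ecn xur fdf qtf
Hunk 5: at line 8 remove [ecn] add [ynkvv] -> 13 lines: ztd azj wcnw gmwwb zew ojcqk fakg zxbbb tjgvv ynkvv xur fdf qtf
Hunk 6: at line 9 remove [ynkvv,xur,fdf] add [jik] -> 11 lines: ztd azj wcnw gmwwb zew ojcqk fakg zxbbb tjgvv jik qtf

Answer: ztd
azj
wcnw
gmwwb
zew
ojcqk
fakg
zxbbb
tjgvv
jik
qtf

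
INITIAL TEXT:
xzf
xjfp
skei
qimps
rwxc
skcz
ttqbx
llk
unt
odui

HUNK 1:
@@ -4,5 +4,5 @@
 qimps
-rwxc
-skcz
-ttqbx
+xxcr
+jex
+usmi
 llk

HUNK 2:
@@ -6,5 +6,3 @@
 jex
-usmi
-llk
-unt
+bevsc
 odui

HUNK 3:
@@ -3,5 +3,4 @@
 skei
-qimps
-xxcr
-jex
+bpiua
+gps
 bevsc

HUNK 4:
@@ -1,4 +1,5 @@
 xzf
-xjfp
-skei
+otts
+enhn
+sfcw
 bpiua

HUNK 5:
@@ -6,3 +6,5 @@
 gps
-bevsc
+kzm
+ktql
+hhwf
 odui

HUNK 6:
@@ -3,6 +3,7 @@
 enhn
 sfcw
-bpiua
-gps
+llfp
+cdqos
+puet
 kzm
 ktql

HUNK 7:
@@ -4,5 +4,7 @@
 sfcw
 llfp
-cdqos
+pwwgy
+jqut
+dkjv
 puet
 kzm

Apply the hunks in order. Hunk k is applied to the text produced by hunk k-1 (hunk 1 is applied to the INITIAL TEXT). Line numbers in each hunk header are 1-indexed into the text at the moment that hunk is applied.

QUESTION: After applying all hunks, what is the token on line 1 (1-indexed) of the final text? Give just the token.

Hunk 1: at line 4 remove [rwxc,skcz,ttqbx] add [xxcr,jex,usmi] -> 10 lines: xzf xjfp skei qimps xxcr jex usmi llk unt odui
Hunk 2: at line 6 remove [usmi,llk,unt] add [bevsc] -> 8 lines: xzf xjfp skei qimps xxcr jex bevsc odui
Hunk 3: at line 3 remove [qimps,xxcr,jex] add [bpiua,gps] -> 7 lines: xzf xjfp skei bpiua gps bevsc odui
Hunk 4: at line 1 remove [xjfp,skei] add [otts,enhn,sfcw] -> 8 lines: xzf otts enhn sfcw bpiua gps bevsc odui
Hunk 5: at line 6 remove [bevsc] add [kzm,ktql,hhwf] -> 10 lines: xzf otts enhn sfcw bpiua gps kzm ktql hhwf odui
Hunk 6: at line 3 remove [bpiua,gps] add [llfp,cdqos,puet] -> 11 lines: xzf otts enhn sfcw llfp cdqos puet kzm ktql hhwf odui
Hunk 7: at line 4 remove [cdqos] add [pwwgy,jqut,dkjv] -> 13 lines: xzf otts enhn sfcw llfp pwwgy jqut dkjv puet kzm ktql hhwf odui
Final line 1: xzf

Answer: xzf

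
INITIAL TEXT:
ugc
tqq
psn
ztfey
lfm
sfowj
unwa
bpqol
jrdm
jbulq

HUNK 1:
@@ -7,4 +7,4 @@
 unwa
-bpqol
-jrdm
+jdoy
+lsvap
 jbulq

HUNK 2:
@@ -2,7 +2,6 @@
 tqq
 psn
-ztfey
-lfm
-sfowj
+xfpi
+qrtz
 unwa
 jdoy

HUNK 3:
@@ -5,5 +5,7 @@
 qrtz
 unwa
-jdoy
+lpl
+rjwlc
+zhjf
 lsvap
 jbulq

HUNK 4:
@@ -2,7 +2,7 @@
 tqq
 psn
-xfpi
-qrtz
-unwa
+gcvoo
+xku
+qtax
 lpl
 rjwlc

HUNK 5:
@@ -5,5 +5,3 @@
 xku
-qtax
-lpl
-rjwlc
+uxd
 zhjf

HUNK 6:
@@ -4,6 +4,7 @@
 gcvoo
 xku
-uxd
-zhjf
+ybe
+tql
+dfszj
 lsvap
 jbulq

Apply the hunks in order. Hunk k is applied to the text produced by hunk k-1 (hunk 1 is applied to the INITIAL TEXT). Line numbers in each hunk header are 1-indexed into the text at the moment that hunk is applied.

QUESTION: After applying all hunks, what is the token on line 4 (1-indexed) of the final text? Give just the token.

Hunk 1: at line 7 remove [bpqol,jrdm] add [jdoy,lsvap] -> 10 lines: ugc tqq psn ztfey lfm sfowj unwa jdoy lsvap jbulq
Hunk 2: at line 2 remove [ztfey,lfm,sfowj] add [xfpi,qrtz] -> 9 lines: ugc tqq psn xfpi qrtz unwa jdoy lsvap jbulq
Hunk 3: at line 5 remove [jdoy] add [lpl,rjwlc,zhjf] -> 11 lines: ugc tqq psn xfpi qrtz unwa lpl rjwlc zhjf lsvap jbulq
Hunk 4: at line 2 remove [xfpi,qrtz,unwa] add [gcvoo,xku,qtax] -> 11 lines: ugc tqq psn gcvoo xku qtax lpl rjwlc zhjf lsvap jbulq
Hunk 5: at line 5 remove [qtax,lpl,rjwlc] add [uxd] -> 9 lines: ugc tqq psn gcvoo xku uxd zhjf lsvap jbulq
Hunk 6: at line 4 remove [uxd,zhjf] add [ybe,tql,dfszj] -> 10 lines: ugc tqq psn gcvoo xku ybe tql dfszj lsvap jbulq
Final line 4: gcvoo

Answer: gcvoo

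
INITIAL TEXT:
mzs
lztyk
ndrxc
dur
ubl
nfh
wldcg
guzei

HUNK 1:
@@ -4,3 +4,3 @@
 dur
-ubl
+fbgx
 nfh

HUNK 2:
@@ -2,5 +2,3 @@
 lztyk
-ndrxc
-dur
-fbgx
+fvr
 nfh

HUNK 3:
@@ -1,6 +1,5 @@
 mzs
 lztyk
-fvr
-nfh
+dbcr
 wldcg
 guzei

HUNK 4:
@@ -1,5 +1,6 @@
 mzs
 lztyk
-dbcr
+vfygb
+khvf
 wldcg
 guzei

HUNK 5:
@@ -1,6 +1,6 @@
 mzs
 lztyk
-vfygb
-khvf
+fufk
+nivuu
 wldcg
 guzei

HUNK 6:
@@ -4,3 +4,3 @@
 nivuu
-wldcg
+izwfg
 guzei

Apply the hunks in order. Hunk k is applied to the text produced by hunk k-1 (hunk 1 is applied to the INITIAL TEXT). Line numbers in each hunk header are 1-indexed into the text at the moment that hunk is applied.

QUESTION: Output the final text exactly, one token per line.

Answer: mzs
lztyk
fufk
nivuu
izwfg
guzei

Derivation:
Hunk 1: at line 4 remove [ubl] add [fbgx] -> 8 lines: mzs lztyk ndrxc dur fbgx nfh wldcg guzei
Hunk 2: at line 2 remove [ndrxc,dur,fbgx] add [fvr] -> 6 lines: mzs lztyk fvr nfh wldcg guzei
Hunk 3: at line 1 remove [fvr,nfh] add [dbcr] -> 5 lines: mzs lztyk dbcr wldcg guzei
Hunk 4: at line 1 remove [dbcr] add [vfygb,khvf] -> 6 lines: mzs lztyk vfygb khvf wldcg guzei
Hunk 5: at line 1 remove [vfygb,khvf] add [fufk,nivuu] -> 6 lines: mzs lztyk fufk nivuu wldcg guzei
Hunk 6: at line 4 remove [wldcg] add [izwfg] -> 6 lines: mzs lztyk fufk nivuu izwfg guzei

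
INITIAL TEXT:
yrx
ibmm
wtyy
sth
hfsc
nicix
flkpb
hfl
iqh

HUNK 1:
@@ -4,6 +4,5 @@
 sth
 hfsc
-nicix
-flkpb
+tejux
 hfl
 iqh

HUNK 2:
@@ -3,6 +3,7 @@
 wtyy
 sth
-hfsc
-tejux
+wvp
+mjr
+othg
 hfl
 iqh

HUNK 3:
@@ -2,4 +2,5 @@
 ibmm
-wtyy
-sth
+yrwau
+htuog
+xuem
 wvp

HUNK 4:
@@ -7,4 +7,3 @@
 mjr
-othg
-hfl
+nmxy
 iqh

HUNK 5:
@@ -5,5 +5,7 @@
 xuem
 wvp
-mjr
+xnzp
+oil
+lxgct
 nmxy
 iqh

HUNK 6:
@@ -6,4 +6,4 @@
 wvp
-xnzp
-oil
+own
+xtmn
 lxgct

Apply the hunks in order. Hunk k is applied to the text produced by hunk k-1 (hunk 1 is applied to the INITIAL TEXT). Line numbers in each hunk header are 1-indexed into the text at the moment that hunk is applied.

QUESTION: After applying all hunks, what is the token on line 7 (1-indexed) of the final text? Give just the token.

Hunk 1: at line 4 remove [nicix,flkpb] add [tejux] -> 8 lines: yrx ibmm wtyy sth hfsc tejux hfl iqh
Hunk 2: at line 3 remove [hfsc,tejux] add [wvp,mjr,othg] -> 9 lines: yrx ibmm wtyy sth wvp mjr othg hfl iqh
Hunk 3: at line 2 remove [wtyy,sth] add [yrwau,htuog,xuem] -> 10 lines: yrx ibmm yrwau htuog xuem wvp mjr othg hfl iqh
Hunk 4: at line 7 remove [othg,hfl] add [nmxy] -> 9 lines: yrx ibmm yrwau htuog xuem wvp mjr nmxy iqh
Hunk 5: at line 5 remove [mjr] add [xnzp,oil,lxgct] -> 11 lines: yrx ibmm yrwau htuog xuem wvp xnzp oil lxgct nmxy iqh
Hunk 6: at line 6 remove [xnzp,oil] add [own,xtmn] -> 11 lines: yrx ibmm yrwau htuog xuem wvp own xtmn lxgct nmxy iqh
Final line 7: own

Answer: own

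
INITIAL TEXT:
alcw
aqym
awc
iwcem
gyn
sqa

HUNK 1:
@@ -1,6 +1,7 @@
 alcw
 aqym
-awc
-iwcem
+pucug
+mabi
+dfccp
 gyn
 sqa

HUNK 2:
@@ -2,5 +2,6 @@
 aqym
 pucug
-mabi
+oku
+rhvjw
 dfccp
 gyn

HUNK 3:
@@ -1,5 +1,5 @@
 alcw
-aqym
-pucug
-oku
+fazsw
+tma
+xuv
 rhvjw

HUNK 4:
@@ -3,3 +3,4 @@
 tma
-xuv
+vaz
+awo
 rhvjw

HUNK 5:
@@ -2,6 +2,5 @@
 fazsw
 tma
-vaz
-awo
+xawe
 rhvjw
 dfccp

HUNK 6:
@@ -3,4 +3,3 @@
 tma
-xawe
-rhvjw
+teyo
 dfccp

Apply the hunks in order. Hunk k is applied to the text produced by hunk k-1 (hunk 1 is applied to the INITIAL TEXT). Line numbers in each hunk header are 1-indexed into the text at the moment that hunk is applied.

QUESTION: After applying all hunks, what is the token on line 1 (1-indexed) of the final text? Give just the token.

Answer: alcw

Derivation:
Hunk 1: at line 1 remove [awc,iwcem] add [pucug,mabi,dfccp] -> 7 lines: alcw aqym pucug mabi dfccp gyn sqa
Hunk 2: at line 2 remove [mabi] add [oku,rhvjw] -> 8 lines: alcw aqym pucug oku rhvjw dfccp gyn sqa
Hunk 3: at line 1 remove [aqym,pucug,oku] add [fazsw,tma,xuv] -> 8 lines: alcw fazsw tma xuv rhvjw dfccp gyn sqa
Hunk 4: at line 3 remove [xuv] add [vaz,awo] -> 9 lines: alcw fazsw tma vaz awo rhvjw dfccp gyn sqa
Hunk 5: at line 2 remove [vaz,awo] add [xawe] -> 8 lines: alcw fazsw tma xawe rhvjw dfccp gyn sqa
Hunk 6: at line 3 remove [xawe,rhvjw] add [teyo] -> 7 lines: alcw fazsw tma teyo dfccp gyn sqa
Final line 1: alcw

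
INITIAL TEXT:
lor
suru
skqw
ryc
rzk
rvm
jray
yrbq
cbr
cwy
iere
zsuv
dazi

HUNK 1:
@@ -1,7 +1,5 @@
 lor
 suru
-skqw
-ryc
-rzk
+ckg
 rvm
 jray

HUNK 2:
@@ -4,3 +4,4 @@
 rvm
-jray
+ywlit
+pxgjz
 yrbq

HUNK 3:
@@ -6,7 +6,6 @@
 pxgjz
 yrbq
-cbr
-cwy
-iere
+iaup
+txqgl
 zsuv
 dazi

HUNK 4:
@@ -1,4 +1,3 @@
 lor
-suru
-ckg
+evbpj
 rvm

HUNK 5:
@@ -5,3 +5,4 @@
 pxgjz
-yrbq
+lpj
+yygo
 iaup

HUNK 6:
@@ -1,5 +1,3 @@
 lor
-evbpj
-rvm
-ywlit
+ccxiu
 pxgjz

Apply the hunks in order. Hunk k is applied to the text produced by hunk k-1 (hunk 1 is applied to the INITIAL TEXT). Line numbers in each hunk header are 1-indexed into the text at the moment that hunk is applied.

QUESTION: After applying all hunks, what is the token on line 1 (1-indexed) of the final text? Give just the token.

Hunk 1: at line 1 remove [skqw,ryc,rzk] add [ckg] -> 11 lines: lor suru ckg rvm jray yrbq cbr cwy iere zsuv dazi
Hunk 2: at line 4 remove [jray] add [ywlit,pxgjz] -> 12 lines: lor suru ckg rvm ywlit pxgjz yrbq cbr cwy iere zsuv dazi
Hunk 3: at line 6 remove [cbr,cwy,iere] add [iaup,txqgl] -> 11 lines: lor suru ckg rvm ywlit pxgjz yrbq iaup txqgl zsuv dazi
Hunk 4: at line 1 remove [suru,ckg] add [evbpj] -> 10 lines: lor evbpj rvm ywlit pxgjz yrbq iaup txqgl zsuv dazi
Hunk 5: at line 5 remove [yrbq] add [lpj,yygo] -> 11 lines: lor evbpj rvm ywlit pxgjz lpj yygo iaup txqgl zsuv dazi
Hunk 6: at line 1 remove [evbpj,rvm,ywlit] add [ccxiu] -> 9 lines: lor ccxiu pxgjz lpj yygo iaup txqgl zsuv dazi
Final line 1: lor

Answer: lor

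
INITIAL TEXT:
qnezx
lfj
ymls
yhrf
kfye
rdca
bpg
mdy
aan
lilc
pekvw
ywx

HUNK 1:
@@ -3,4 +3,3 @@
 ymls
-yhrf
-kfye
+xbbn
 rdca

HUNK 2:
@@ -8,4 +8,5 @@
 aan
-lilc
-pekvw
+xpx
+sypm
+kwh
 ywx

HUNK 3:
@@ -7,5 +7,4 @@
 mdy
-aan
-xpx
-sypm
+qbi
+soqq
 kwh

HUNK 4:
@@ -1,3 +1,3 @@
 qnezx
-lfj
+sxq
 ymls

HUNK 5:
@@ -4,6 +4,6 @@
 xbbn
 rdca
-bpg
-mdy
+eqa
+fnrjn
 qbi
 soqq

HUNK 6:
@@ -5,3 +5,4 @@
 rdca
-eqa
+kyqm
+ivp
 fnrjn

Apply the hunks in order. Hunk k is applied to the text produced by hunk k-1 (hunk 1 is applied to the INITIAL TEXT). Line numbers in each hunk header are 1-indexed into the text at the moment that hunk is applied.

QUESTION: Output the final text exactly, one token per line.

Answer: qnezx
sxq
ymls
xbbn
rdca
kyqm
ivp
fnrjn
qbi
soqq
kwh
ywx

Derivation:
Hunk 1: at line 3 remove [yhrf,kfye] add [xbbn] -> 11 lines: qnezx lfj ymls xbbn rdca bpg mdy aan lilc pekvw ywx
Hunk 2: at line 8 remove [lilc,pekvw] add [xpx,sypm,kwh] -> 12 lines: qnezx lfj ymls xbbn rdca bpg mdy aan xpx sypm kwh ywx
Hunk 3: at line 7 remove [aan,xpx,sypm] add [qbi,soqq] -> 11 lines: qnezx lfj ymls xbbn rdca bpg mdy qbi soqq kwh ywx
Hunk 4: at line 1 remove [lfj] add [sxq] -> 11 lines: qnezx sxq ymls xbbn rdca bpg mdy qbi soqq kwh ywx
Hunk 5: at line 4 remove [bpg,mdy] add [eqa,fnrjn] -> 11 lines: qnezx sxq ymls xbbn rdca eqa fnrjn qbi soqq kwh ywx
Hunk 6: at line 5 remove [eqa] add [kyqm,ivp] -> 12 lines: qnezx sxq ymls xbbn rdca kyqm ivp fnrjn qbi soqq kwh ywx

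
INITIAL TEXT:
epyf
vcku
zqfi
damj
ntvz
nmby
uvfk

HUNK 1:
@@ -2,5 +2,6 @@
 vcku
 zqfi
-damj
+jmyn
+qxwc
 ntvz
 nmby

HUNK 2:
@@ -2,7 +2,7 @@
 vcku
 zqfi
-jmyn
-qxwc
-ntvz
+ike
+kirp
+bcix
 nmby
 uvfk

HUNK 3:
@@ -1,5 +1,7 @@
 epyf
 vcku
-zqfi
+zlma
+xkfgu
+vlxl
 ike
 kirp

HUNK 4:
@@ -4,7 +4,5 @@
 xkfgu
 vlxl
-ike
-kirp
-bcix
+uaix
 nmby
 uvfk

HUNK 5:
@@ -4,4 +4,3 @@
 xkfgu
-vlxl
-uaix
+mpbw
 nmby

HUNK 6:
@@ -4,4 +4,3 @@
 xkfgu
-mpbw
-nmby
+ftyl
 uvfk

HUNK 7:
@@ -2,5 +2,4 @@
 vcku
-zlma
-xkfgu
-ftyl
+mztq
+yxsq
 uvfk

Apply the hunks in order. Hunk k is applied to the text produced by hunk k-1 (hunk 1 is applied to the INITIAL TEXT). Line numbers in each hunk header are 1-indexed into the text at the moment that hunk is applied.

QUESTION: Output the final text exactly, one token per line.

Hunk 1: at line 2 remove [damj] add [jmyn,qxwc] -> 8 lines: epyf vcku zqfi jmyn qxwc ntvz nmby uvfk
Hunk 2: at line 2 remove [jmyn,qxwc,ntvz] add [ike,kirp,bcix] -> 8 lines: epyf vcku zqfi ike kirp bcix nmby uvfk
Hunk 3: at line 1 remove [zqfi] add [zlma,xkfgu,vlxl] -> 10 lines: epyf vcku zlma xkfgu vlxl ike kirp bcix nmby uvfk
Hunk 4: at line 4 remove [ike,kirp,bcix] add [uaix] -> 8 lines: epyf vcku zlma xkfgu vlxl uaix nmby uvfk
Hunk 5: at line 4 remove [vlxl,uaix] add [mpbw] -> 7 lines: epyf vcku zlma xkfgu mpbw nmby uvfk
Hunk 6: at line 4 remove [mpbw,nmby] add [ftyl] -> 6 lines: epyf vcku zlma xkfgu ftyl uvfk
Hunk 7: at line 2 remove [zlma,xkfgu,ftyl] add [mztq,yxsq] -> 5 lines: epyf vcku mztq yxsq uvfk

Answer: epyf
vcku
mztq
yxsq
uvfk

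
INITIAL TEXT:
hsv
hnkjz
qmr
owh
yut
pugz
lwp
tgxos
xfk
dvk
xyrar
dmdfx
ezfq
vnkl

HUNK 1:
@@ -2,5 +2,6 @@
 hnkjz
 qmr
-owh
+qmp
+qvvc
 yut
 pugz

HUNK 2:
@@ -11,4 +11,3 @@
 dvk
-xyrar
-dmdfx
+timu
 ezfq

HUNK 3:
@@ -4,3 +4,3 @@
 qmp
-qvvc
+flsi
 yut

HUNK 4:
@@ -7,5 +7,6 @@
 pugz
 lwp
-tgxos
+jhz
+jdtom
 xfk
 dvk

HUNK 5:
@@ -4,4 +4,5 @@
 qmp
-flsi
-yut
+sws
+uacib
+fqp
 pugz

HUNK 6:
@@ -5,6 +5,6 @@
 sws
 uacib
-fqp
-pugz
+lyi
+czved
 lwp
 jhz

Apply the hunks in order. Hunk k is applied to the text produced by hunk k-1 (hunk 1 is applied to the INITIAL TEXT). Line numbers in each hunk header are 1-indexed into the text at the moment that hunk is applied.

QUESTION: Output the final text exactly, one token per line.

Answer: hsv
hnkjz
qmr
qmp
sws
uacib
lyi
czved
lwp
jhz
jdtom
xfk
dvk
timu
ezfq
vnkl

Derivation:
Hunk 1: at line 2 remove [owh] add [qmp,qvvc] -> 15 lines: hsv hnkjz qmr qmp qvvc yut pugz lwp tgxos xfk dvk xyrar dmdfx ezfq vnkl
Hunk 2: at line 11 remove [xyrar,dmdfx] add [timu] -> 14 lines: hsv hnkjz qmr qmp qvvc yut pugz lwp tgxos xfk dvk timu ezfq vnkl
Hunk 3: at line 4 remove [qvvc] add [flsi] -> 14 lines: hsv hnkjz qmr qmp flsi yut pugz lwp tgxos xfk dvk timu ezfq vnkl
Hunk 4: at line 7 remove [tgxos] add [jhz,jdtom] -> 15 lines: hsv hnkjz qmr qmp flsi yut pugz lwp jhz jdtom xfk dvk timu ezfq vnkl
Hunk 5: at line 4 remove [flsi,yut] add [sws,uacib,fqp] -> 16 lines: hsv hnkjz qmr qmp sws uacib fqp pugz lwp jhz jdtom xfk dvk timu ezfq vnkl
Hunk 6: at line 5 remove [fqp,pugz] add [lyi,czved] -> 16 lines: hsv hnkjz qmr qmp sws uacib lyi czved lwp jhz jdtom xfk dvk timu ezfq vnkl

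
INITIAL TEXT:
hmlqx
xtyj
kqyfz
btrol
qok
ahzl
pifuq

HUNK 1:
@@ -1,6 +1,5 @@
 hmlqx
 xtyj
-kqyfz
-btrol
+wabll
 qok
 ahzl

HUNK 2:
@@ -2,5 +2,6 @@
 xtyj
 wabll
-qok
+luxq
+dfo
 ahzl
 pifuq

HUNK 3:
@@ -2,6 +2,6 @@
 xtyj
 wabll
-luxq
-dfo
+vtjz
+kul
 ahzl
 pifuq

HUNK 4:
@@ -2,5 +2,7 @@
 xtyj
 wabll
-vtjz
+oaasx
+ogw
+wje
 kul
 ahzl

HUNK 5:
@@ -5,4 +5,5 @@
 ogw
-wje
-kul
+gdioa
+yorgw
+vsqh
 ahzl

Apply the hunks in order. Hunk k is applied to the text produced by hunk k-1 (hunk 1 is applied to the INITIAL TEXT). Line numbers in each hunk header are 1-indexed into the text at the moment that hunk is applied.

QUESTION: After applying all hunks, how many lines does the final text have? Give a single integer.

Answer: 10

Derivation:
Hunk 1: at line 1 remove [kqyfz,btrol] add [wabll] -> 6 lines: hmlqx xtyj wabll qok ahzl pifuq
Hunk 2: at line 2 remove [qok] add [luxq,dfo] -> 7 lines: hmlqx xtyj wabll luxq dfo ahzl pifuq
Hunk 3: at line 2 remove [luxq,dfo] add [vtjz,kul] -> 7 lines: hmlqx xtyj wabll vtjz kul ahzl pifuq
Hunk 4: at line 2 remove [vtjz] add [oaasx,ogw,wje] -> 9 lines: hmlqx xtyj wabll oaasx ogw wje kul ahzl pifuq
Hunk 5: at line 5 remove [wje,kul] add [gdioa,yorgw,vsqh] -> 10 lines: hmlqx xtyj wabll oaasx ogw gdioa yorgw vsqh ahzl pifuq
Final line count: 10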